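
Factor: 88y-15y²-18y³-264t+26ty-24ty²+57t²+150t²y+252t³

(12t+6y-11)(3t-y)(7t+3y+8)

Group: 7t(36t²+6ty-33t-6y²+11y) + (3y+8)(36t²+6ty-33t-6y²+11y); both groups contain (36t²+6ty-33t-6y²+11y), so (7t+3y+8) is a factor with cofactor 36t²+6ty-33t-6y²+11y.
The cofactor groups again: 36t²+6ty-33t-6y²+11y = 3t(12t+6y-11) - y(12t+6y-11); both groups contain (12t+6y-11), giving (3t-y)(12t+6y-11).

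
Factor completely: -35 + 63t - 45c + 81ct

Group as (81ct - 45c) + (63t - 35) = 9c(9t - 5) + 7(9t - 5).
Both groups share the factor (9t - 5).

(9c + 7)(9t - 5)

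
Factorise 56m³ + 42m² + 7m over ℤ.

7m(2m + 1)(4m + 1)

Pull out the common factor 7m, then factor the remaining trinomial.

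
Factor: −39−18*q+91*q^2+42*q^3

Group as (42*q^3−18*q) + (91*q^2−39) = 6*q*(7*q^2−3) + 13*(7*q^2−3).
Both groups share the factor (7*q^2−3).

(6*q+13)*(7*q^2−3)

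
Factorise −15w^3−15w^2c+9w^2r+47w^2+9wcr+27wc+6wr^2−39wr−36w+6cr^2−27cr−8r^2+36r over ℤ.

−(w−r)(5w+2r−9)(3w+3c−4)

Group: 5w(−3w^2−3wc+3wr+4w+3cr−4r) + (2r−9)(−3w^2−3wc+3wr+4w+3cr−4r); both groups contain (−3w^2−3wc+3wr+4w+3cr−4r), so (5w+2r−9) is a factor with cofactor −3w^2−3wc+3wr+4w+3cr−4r.
The cofactor groups again: −3w^2−3wc+3wr+4w+3cr−4r = −3w(w−r) + (−3c+4)(w−r); both groups contain (w−r), giving −(3w+3c−4)(w−r).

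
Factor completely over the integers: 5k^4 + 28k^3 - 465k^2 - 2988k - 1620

(5k + 3)(k + 6)(k + 9)(k - 10)

Testing divisors of the constant over divisors of the leading coefficient, k = -9 is a root, so (k + 9) divides it; the quotient is 5k^3 - 17k^2 - 312k - 180.
Next, k = -6 is a root, so (k + 6) divides it; the quotient is 5k^2 - 47k - 30.
The remaining quadratic factors as (5k + 3)(k - 10).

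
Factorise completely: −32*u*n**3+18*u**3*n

2*n*u*(3*u−4*n)*(3*u+4*n)

Pull out the common factor 2*u*n; 9*u**2−16*n**2 is a difference of squares.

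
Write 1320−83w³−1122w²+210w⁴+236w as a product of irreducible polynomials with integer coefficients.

Trying the rational-root candidates, w = 2 is a root, so (w−2) is a factor; dividing leaves 210w³+337w²−448w−660.
Then w = 10/7 is a root, so (7w−10) is a factor; dividing leaves 30w²+91w+66.
The remaining quadratic factors as (5w+6)(6w+11).

(5w+6)(6w+11)(7w−10)(w−2)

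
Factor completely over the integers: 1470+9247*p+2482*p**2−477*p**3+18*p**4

Among the possible rational roots, p = 14 is a root, so (p−14) is a factor; dividing leaves 18*p**3−225*p**2−668*p−105.
Then p = 15 is a root, so (p−15) is a factor; dividing leaves 18*p**2+45*p+7.
The remaining quadratic factors as (3*p+7)(6*p+1).

(3*p+7)*(6*p+1)*(p−14)*(p−15)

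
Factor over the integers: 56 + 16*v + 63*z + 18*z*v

(2*v + 7)*(9*z + 8)

Group as (18*z*v + 63*z) + (16*v + 56) = 9*z*(2*v + 7) + 8*(2*v + 7).
Both groups share the factor (2*v + 7).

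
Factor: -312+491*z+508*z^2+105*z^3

Testing divisors of the constant over divisors of the leading coefficient, z = 3/7 is a root, giving the factor (7*z-3) and quotient 15*z^2+79*z+104.
The remaining quadratic factors as (5*z+13)(3*z+8).

(3*z+8)*(5*z+13)*(7*z-3)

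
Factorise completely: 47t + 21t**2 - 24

(3t + 8)(7t - 3)

Need a pair with product 21·(-24) = -504 and sum 47: that's -9 and 56.
Split the middle term: 21t**2 - 9t + 56t - 24 = 3t(7t - 3) + 8(7t - 3).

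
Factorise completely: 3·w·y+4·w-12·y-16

(3·y+4)·(w-4)

Group as (3·w·y+4·w) + (-12·y-16) = w·(3·y+4) - 4·(3·y+4).
Both groups share the factor (3·y+4).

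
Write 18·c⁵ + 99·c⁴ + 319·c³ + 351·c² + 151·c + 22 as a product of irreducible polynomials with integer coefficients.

Among the possible rational roots, c = −1/3 is a root, giving the factor (3·c + 1) and quotient 6·c⁴ + 31·c³ + 96·c² + 85·c + 22.
Then c = −2/3 is a root, so (3·c + 2) divides it; the quotient is 2·c³ + 9·c² + 26·c + 11.
Then c = −1/2 is a root, so (2·c + 1) is a factor; dividing leaves c² + 4·c + 11.
The quadratic c² + 4·c + 11 has discriminant −28 < 0 and is irreducible over ℤ.

(2·c + 1)·(3·c + 1)·(3·c + 2)·(c² + 4·c + 11)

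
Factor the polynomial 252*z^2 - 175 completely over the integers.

7*(6*z + 5)*(6*z - 5)

Factor out 7, leaving 36*z^2 - 25, which is a difference of two squares.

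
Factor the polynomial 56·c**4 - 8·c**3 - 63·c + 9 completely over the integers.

(7·c - 1)·(8·c**3 - 9)

Group as (56·c**4 - 63·c) + (-8·c**3 + 9) = 7·c·(8·c**3 - 9) - (8·c**3 - 9).
Both groups share the factor (8·c**3 - 9).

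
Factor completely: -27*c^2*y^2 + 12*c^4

Every term has a factor of 3*c^2. Then 4*c^2 - 9*y^2 = (2*c)² − (3*y)².

3*c^2*(2*c + 3*y)*(2*c - 3*y)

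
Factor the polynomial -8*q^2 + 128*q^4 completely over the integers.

Every term has a factor of 8*q^2. Then 16*q^2 - 1 = (4*q)² − (1)².

8*q^2*(4*q + 1)*(4*q - 1)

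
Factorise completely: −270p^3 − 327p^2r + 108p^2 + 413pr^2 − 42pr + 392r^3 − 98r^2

Group: 6p(−45p^2 − 107pr + 18p − 56r^2 + 14r) − 7r(−45p^2 − 107pr + 18p − 56r^2 + 14r); both groups contain (−45p^2 − 107pr + 18p − 56r^2 + 14r), so (6p − 7r) is a factor with cofactor −45p^2 − 107pr + 18p − 56r^2 + 14r.
The cofactor groups again: −45p^2 − 107pr + 18p − 56r^2 + 14r = −9p(5p + 8r − 2) − 7r(5p + 8r − 2); both groups contain (5p + 8r − 2), giving −(9p + 7r)(5p + 8r − 2).

−(5p + 8r − 2)(6p − 7r)(9p + 7r)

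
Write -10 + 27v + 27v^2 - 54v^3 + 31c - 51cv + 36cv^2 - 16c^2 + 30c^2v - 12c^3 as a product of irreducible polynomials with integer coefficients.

-(2c + 3v - 1)(2c - 6v + 5)(3c - 3v - 2)

Group: 3c(-4c^2 + 6cv - 8c + 18v^2 - 21v + 5) + (-3v - 2)(-4c^2 + 6cv - 8c + 18v^2 - 21v + 5); both groups contain (-4c^2 + 6cv - 8c + 18v^2 - 21v + 5), so (3c - 3v - 2) is a factor with cofactor -4c^2 + 6cv - 8c + 18v^2 - 21v + 5.
The cofactor groups again: -4c^2 + 6cv - 8c + 18v^2 - 21v + 5 = -2c(2c + 3v - 1) + (6v - 5)(2c + 3v - 1); both groups contain (2c + 3v - 1), giving -(2c - 6v + 5)(2c + 3v - 1).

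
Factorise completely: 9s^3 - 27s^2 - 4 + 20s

(3s - 1)(3s - 2)(s - 2)

Among the possible rational roots, s = 2/3 is a root, so (3s - 2) divides it; the quotient is 3s^2 - 7s + 2.
The remaining quadratic factors as (s - 2)(3s - 1).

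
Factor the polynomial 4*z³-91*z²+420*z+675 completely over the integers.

By the rational root theorem, z = 15 is a root, so (z-15) is a factor; dividing leaves 4*z²-31*z-45.
The remaining quadratic factors as (z-9)(4*z+5).

(4*z+5)*(z-15)*(z-9)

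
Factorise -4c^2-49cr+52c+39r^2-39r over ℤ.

Group: -c(4c-3r) + (-13r+13)(4c-3r); both groups contain (4c-3r).

-(4c-3r)(c+13r-13)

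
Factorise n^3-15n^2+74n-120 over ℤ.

(n-4)(n-5)(n-6)

Trying the rational-root candidates, n = 4 is a root, giving the factor (n-4) and quotient n^2-11n+30.
The remaining quadratic factors as (n-5)(n-6).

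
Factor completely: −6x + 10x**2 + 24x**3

2x(3x − 1)(4x + 3)

Pull out the common factor 2x, then factor the remaining trinomial.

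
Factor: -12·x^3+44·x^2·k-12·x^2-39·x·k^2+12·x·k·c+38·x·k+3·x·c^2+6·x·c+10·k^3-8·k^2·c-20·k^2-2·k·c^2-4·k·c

-(3·x-2·k)·(2·x-5·k-c)·(2·x-k+c+2)

Group: 2·x·(-6·x^2+19·x·k+3·x·c-10·k^2-2·k·c) + (-k+c+2)·(-6·x^2+19·x·k+3·x·c-10·k^2-2·k·c); both groups contain (-6·x^2+19·x·k+3·x·c-10·k^2-2·k·c), so (2·x-k+c+2) is a factor with cofactor -6·x^2+19·x·k+3·x·c-10·k^2-2·k·c.
The cofactor groups again: -6·x^2+19·x·k+3·x·c-10·k^2-2·k·c = -2·x·(3·x-2·k) + (5·k+c)·(3·x-2·k); both groups contain (3·x-2·k), giving -(2·x-5·k-c)·(3·x-2·k).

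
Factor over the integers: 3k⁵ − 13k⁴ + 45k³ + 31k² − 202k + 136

(3k − 4)(k + 2)(k − 1)(k² − 4k + 17)

Trying the rational-root candidates, k = −2 is a root, so (k + 2) is a factor; dividing leaves 3k⁴ − 19k³ + 83k² − 135k + 68.
Continuing, k = 1 is a root, so (k − 1) divides it; the quotient is 3k³ − 16k² + 67k − 68.
Next, k = 4/3 is a root, so (3k − 4) divides it; the quotient is k² − 4k + 17.
The quadratic k² − 4k + 17 has discriminant −52 < 0 and is irreducible over ℤ.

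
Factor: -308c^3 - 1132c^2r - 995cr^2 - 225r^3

Group: 2c(-154c^2 - 181cr - 45r^2) + 5r(-154c^2 - 181cr - 45r^2); both groups contain (-154c^2 - 181cr - 45r^2), so (2c + 5r) is a factor with cofactor -154c^2 - 181cr - 45r^2.
The cofactor groups again: -154c^2 - 181cr - 45r^2 = -14c(11c + 9r) - 5r(11c + 9r); both groups contain (11c + 9r), giving -(14c + 5r)(11c + 9r).

-(11c + 9r)(14c + 5r)(2c + 5r)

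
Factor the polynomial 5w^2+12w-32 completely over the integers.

Need a pair with product 5·(-32) = -160 and sum 12: that's -8 and 20.
Split the middle term: 5w^2-8w + 20w-32 = w(5w-8) + 4(5w-8).

(5w-8)(w+4)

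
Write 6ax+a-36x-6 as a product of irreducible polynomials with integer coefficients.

Group as (6ax+a) + (-36x-6) = a(6x+1) - 6(6x+1).
Both groups share the factor (6x+1).

(6x+1)(a-6)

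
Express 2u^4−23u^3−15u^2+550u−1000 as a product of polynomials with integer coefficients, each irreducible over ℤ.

(2u−5)(u+5)(u−10)(u−4)

Testing divisors of the constant over divisors of the leading coefficient, u = 4 is a root, giving the factor (u−4) and quotient 2u^3−15u^2−75u+250.
Next, u = 10 is a root, so (u−10) is a factor; dividing leaves 2u^2+5u−25.
The remaining quadratic factors as (u+5)(2u−5).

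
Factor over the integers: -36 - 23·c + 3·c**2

Need a pair with product 3·(-36) = -108 and sum -23: that's 4 and -27.
Split the middle term: 3·c**2 + 4·c - 27·c - 36 = c·(3·c + 4) - 9·(3·c + 4).

(3·c + 4)·(c - 9)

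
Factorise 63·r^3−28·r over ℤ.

7·r·(3·r+2)·(3·r−2)

Factor out 7·r, leaving 9·r^2−4, which is a difference of two squares.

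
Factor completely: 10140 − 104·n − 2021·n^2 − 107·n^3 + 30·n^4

Trying the rational-root candidates, n = 10 is a root, giving the factor (n − 10) and quotient 30·n^3 + 193·n^2 − 91·n − 1014.
Next, n = −6 is a root, so (n + 6) is a factor; dividing leaves 30·n^2 + 13·n − 169.
The remaining quadratic factors as (6·n − 13)(5·n + 13).

(5·n + 13)·(6·n − 13)·(n + 6)·(n − 10)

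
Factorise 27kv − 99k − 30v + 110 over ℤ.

Group as (27kv − 99k) + (−30v + 110) = 9k(3v − 11) − 10(3v − 11).
Both groups share the factor (3v − 11).

(3v − 11)(9k − 10)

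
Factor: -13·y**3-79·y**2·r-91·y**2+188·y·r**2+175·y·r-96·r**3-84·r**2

Group: y·(-13·y**2-92·y·r-91·y+96·r**2+84·r) - r·(-13·y**2-92·y·r-91·y+96·r**2+84·r); both groups contain (-13·y**2-92·y·r-91·y+96·r**2+84·r), so (y-r) is a factor with cofactor -13·y**2-92·y·r-91·y+96·r**2+84·r.
The cofactor groups again: -13·y**2-92·y·r-91·y+96·r**2+84·r = -13·y·(y+8·r+7) + 12·r·(y+8·r+7); both groups contain (y+8·r+7), giving -(13·y-12·r)·(y+8·r+7).

-(13·y-12·r)·(y-r)·(y+8·r+7)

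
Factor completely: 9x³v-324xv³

Every term has a factor of 9xv. Then x²-36v² = (x)² − (6v)².

9vx(x-6v)(x+6v)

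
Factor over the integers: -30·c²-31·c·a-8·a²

Group: -15·c·(2·c+a) - 8·a·(2·c+a); both groups contain (2·c+a).

-(15·c+8·a)·(2·c+a)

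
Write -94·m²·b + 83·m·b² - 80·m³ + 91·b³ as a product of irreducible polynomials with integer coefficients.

-(m - b)·(10·m + 13·b)·(8·m + 7·b)

Group: 8·m·(-10·m² - 3·m·b + 13·b²) + 7·b·(-10·m² - 3·m·b + 13·b²); both groups contain (-10·m² - 3·m·b + 13·b²), so (8·m + 7·b) is a factor with cofactor -10·m² - 3·m·b + 13·b².
The cofactor groups again: -10·m² - 3·m·b + 13·b² = -10·m·(m - b) - 13·b·(m - b); both groups contain (m - b), giving -(10·m + 13·b)·(m - b).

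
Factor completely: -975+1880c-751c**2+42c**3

By the rational root theorem, c = 5/7 is a root, so (7c-5) divides it; the quotient is 6c**2-103c+195.
The remaining quadratic factors as (6c-13)(c-15).

(6c-13)(7c-5)(c-15)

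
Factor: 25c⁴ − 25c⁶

Every term has a factor of 25c⁴; factoring it out leaves −c² + 1.
Recognize a difference of squares with the parts 1 and c.

−25c⁴(c + 1)(c − 1)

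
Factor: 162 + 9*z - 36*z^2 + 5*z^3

Among the possible rational roots, z = 3 is a root, giving the factor (z - 3) and quotient 5*z^2 - 21*z - 54.
The remaining quadratic factors as (z - 6)(5*z + 9).

(5*z + 9)*(z - 3)*(z - 6)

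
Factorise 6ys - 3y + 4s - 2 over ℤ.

Group as (6ys - 3y) + (4s - 2) = 3y(2s - 1) + 2(2s - 1).
Both groups share the factor (2s - 1).

(2s - 1)(3y + 2)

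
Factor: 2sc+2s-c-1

Group as (2sc+2s) + (-c-1) = 2s(c+1) - (c+1).
Both groups share the factor (c+1).

(2s-1)(c+1)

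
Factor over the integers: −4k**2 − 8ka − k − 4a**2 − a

Group: −4k(k + a) + (−4a − 1)(k + a); both groups contain (k + a).

−(4k + 4a + 1)(k + a)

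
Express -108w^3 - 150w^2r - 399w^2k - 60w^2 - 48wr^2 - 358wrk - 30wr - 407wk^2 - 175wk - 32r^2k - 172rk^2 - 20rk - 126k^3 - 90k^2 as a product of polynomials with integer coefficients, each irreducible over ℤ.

-(3w + 2k)(9w + 8r + 7k + 5)(4w + 2r + 9k)

Group: 9w(-12w^2 - 6wr - 35wk - 4rk - 18k^2) + (8r + 7k + 5)(-12w^2 - 6wr - 35wk - 4rk - 18k^2); both groups contain (-12w^2 - 6wr - 35wk - 4rk - 18k^2), so (9w + 8r + 7k + 5) is a factor with cofactor -12w^2 - 6wr - 35wk - 4rk - 18k^2.
The cofactor groups again: -12w^2 - 6wr - 35wk - 4rk - 18k^2 = -3w(4w + 2r + 9k) - 2k(4w + 2r + 9k); both groups contain (4w + 2r + 9k), giving -(3w + 2k)(4w + 2r + 9k).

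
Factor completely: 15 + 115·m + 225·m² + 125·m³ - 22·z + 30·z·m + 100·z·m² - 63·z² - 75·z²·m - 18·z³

Group: 3·z·(-6·z² - 35·z·m - 23·z - 25·m² - 40·m - 15) + (-5·m - 1)·(-6·z² - 35·z·m - 23·z - 25·m² - 40·m - 15); both groups contain (-6·z² - 35·z·m - 23·z - 25·m² - 40·m - 15), so (3·z - 5·m - 1) is a factor with cofactor -6·z² - 35·z·m - 23·z - 25·m² - 40·m - 15.
The cofactor groups again: -6·z² - 35·z·m - 23·z - 25·m² - 40·m - 15 = -6·z·(z + 5·m + 3) + (-5·m - 5)·(z + 5·m + 3); both groups contain (z + 5·m + 3), giving -(6·z + 5·m + 5)·(z + 5·m + 3).

-(3·z - 5·m - 1)·(6·z + 5·m + 5)·(z + 5·m + 3)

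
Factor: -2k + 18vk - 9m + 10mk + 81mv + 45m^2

(9m + 2k)(5m + 9v - 1)

Group: 5m(9m + 2k) + (9v - 1)(9m + 2k); both groups contain (9m + 2k).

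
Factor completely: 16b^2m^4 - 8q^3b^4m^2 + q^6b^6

b^2(q^3b^2 - 4m^2)^2

Factor out b^2 first: what remains is q^6b^4 - 8q^3b^2m^2 + 16m^4.
Recognize a perfect-square trinomial with the parts q^3b^2 and 4m^2.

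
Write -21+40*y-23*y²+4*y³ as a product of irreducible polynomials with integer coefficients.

Trying the rational-root candidates, y = 3 is a root, so (y-3) is a factor; dividing leaves 4*y²-11*y+7.
The remaining quadratic factors as (4*y-7)(y-1).

(4*y-7)*(y-1)*(y-3)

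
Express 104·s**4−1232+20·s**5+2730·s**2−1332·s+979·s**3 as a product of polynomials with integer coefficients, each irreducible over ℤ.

Trying the rational-root candidates, s = −1/2 is a root, giving the factor (2·s+1) and quotient 10·s**4+47·s**3+466·s**2+1132·s−1232.
Next, s = −7/2 is a root, so (2·s+7) is a factor; dividing leaves 5·s**3+6·s**2+212·s−176.
Continuing, s = 4/5 is a root, so (5·s−4) divides it; the quotient is s**2+2·s+44.
The quadratic s**2+2·s+44 has discriminant −172 < 0 and is irreducible over ℤ.

(2·s+1)·(2·s+7)·(5·s−4)·(s**2+2·s+44)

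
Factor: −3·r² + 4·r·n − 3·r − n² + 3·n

−(3·r − n + 3)·(r − n)

Group: −3·r·(r − n) + (n − 3)·(r − n); both groups contain (r − n).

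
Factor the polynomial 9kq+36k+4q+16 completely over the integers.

Group as (9kq+36k) + (4q+16) = 9k(q+4) + 4(q+4).
Both groups share the factor (q+4).

(9k+4)(q+4)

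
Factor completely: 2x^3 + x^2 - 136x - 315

(2x + 5)(x + 7)(x - 9)

Among the possible rational roots, x = -5/2 is a root, giving the factor (2x + 5) and quotient x^2 - 2x - 63.
The remaining quadratic factors as (x + 7)(x - 9).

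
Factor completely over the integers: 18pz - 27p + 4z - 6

(2z - 3)(9p + 2)

Group as (18pz - 27p) + (4z - 6) = 9p(2z - 3) + 2(2z - 3).
Both groups share the factor (2z - 3).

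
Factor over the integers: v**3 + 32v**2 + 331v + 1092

Testing divisors of the constant over divisors of the leading coefficient, v = -12 is a root, so (v + 12) is a factor; dividing leaves v**2 + 20v + 91.
The remaining quadratic factors as (v + 7)(v + 13).

(v + 12)(v + 13)(v + 7)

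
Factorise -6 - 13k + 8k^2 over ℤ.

Need a pair with product 8·(-6) = -48 and sum -13: that's 3 and -16.
Split the middle term: 8k^2 + 3k - 16k - 6 = k(8k + 3) - 2(8k + 3).

(8k + 3)(k - 2)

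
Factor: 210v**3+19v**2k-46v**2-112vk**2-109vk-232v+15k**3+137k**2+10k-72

(5v-3k+2)(7v-k-9)(6v+5k+4)

Group: 5v(42v**2+29vk-26v-5k**2-49k-36) + (-3k+2)(42v**2+29vk-26v-5k**2-49k-36); both groups contain (42v**2+29vk-26v-5k**2-49k-36), so (5v-3k+2) is a factor with cofactor 42v**2+29vk-26v-5k**2-49k-36.
The cofactor groups again: 42v**2+29vk-26v-5k**2-49k-36 = 7v(6v+5k+4) + (-k-9)(6v+5k+4); both groups contain (6v+5k+4), giving (7v-k-9)(6v+5k+4).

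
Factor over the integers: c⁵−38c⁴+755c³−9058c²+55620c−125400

Among the possible rational roots, c = 11 is a root, giving the factor (c−11) and quotient c⁴−27c³+458c²−4020c+11400.
Then c = 10 is a root, so (c−10) is a factor; dividing leaves c³−17c²+288c−1140.
Then c = 5 is a root, so (c−5) is a factor; dividing leaves c²−12c+228.
The quadratic c²−12c+228 has discriminant −768 < 0 and is irreducible over ℤ.

(c−10)(c−11)(c−5)(c²−12c+228)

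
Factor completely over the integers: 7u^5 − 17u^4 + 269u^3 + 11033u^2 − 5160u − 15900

(7u − 10)(u + 1)(u + 10)(u^2 − 12u + 159)

By the rational root theorem, u = −10 is a root, so (u + 10) is a factor; dividing leaves 7u^4 − 87u^3 + 1139u^2 − 357u − 1590.
Next, u = −1 is a root, so (u + 1) is a factor; dividing leaves 7u^3 − 94u^2 + 1233u − 1590.
Continuing, u = 10/7 is a root, so (7u − 10) is a factor; dividing leaves u^2 − 12u + 159.
The quadratic u^2 − 12u + 159 has discriminant −492 < 0 and is irreducible over ℤ.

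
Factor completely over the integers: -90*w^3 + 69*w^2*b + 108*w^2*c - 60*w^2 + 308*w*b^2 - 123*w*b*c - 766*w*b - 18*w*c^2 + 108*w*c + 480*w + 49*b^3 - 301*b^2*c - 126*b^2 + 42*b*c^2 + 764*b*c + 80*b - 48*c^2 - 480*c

Group: 3*w*(-30*w^2 - 47*w*b + 36*w*c + 60*w - 7*b^2 + 43*b*c + 10*b - 6*c^2 - 60*c) + (-7*b + 8)*(-30*w^2 - 47*w*b + 36*w*c + 60*w - 7*b^2 + 43*b*c + 10*b - 6*c^2 - 60*c); both groups contain (-30*w^2 - 47*w*b + 36*w*c + 60*w - 7*b^2 + 43*b*c + 10*b - 6*c^2 - 60*c), so (3*w - 7*b + 8) is a factor with cofactor -30*w^2 - 47*w*b + 36*w*c + 60*w - 7*b^2 + 43*b*c + 10*b - 6*c^2 - 60*c.
The cofactor groups again: -30*w^2 - 47*w*b + 36*w*c + 60*w - 7*b^2 + 43*b*c + 10*b - 6*c^2 - 60*c = -6*w*(5*w + 7*b - c - 10) + (-b + 6*c)*(5*w + 7*b - c - 10); both groups contain (5*w + 7*b - c - 10), giving -(6*w + b - 6*c)*(5*w + 7*b - c - 10).

-(3*w - 7*b + 8)*(5*w + 7*b - c - 10)*(6*w + b - 6*c)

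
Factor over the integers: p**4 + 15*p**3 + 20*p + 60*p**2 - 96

Among the possible rational roots, p = -2 is a root, giving the factor (p + 2) and quotient p**3 + 13*p**2 + 34*p - 48.
Next, p = 1 is a root, so (p - 1) is a factor; dividing leaves p**2 + 14*p + 48.
The remaining quadratic factors as (p + 8)(p + 6).

(p + 2)*(p + 6)*(p + 8)*(p - 1)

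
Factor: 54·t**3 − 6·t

6·t·(3·t + 1)·(3·t − 1)

Every term has a factor of 6·t. Then 9·t**2 − 1 = (3·t)² − (1)².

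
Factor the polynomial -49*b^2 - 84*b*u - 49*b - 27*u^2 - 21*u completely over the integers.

Group: -7*b*(7*b + 9*u + 7) - 3*u*(7*b + 9*u + 7); both groups contain (7*b + 9*u + 7).

-(7*b + 3*u)*(7*b + 9*u + 7)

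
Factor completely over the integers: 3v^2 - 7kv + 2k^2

Group: k(2k - v) - 3v(2k - v); both groups contain (2k - v).

(2k - v)(k - 3v)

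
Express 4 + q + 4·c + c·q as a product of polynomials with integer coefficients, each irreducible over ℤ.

Group as (c·q + 4·c) + (q + 4) = c·(q + 4) + (q + 4).
Both groups share the factor (q + 4).

(c + 1)·(q + 4)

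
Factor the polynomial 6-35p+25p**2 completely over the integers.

(5p-1)(5p-6)

Need a pair with product 25·6 = 150 and sum -35: that's -5 and -30.
Split the middle term: 25p**2-5p - 30p+6 = 5p(5p-1) - 6(5p-1).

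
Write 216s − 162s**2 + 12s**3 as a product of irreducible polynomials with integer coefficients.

6s(2s − 3)(s − 12)

Pull out the common factor 6s, then factor the remaining trinomial.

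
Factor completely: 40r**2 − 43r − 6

(5r − 6)(8r + 1)

Need a pair with product 40·(−6) = −240 and sum −43: that's −48 and 5.
Split the middle term: 40r**2 − 48r + 5r − 6 = 8r(5r − 6) + (5r − 6).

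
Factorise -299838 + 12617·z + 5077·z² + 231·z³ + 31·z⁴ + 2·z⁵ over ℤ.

(2·z - 11)·(z + 11)·(z + 14)·(z² - 4·z + 177)

Trying the rational-root candidates, z = -14 is a root, so (z + 14) is a factor; dividing leaves 2·z⁴ + 3·z³ + 189·z² + 2431·z - 21417.
Then z = -11 is a root, giving the factor (z + 11) and quotient 2·z³ - 19·z² + 398·z - 1947.
Continuing, z = 11/2 is a root, so (2·z - 11) is a factor; dividing leaves z² - 4·z + 177.
The quadratic z² - 4·z + 177 has discriminant -692 < 0 and is irreducible over ℤ.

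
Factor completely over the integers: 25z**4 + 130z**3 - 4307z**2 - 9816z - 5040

(5z + 4)(5z + 7)(z + 15)(z - 12)

By the rational root theorem, z = -15 is a root, so (z + 15) divides it; the quotient is 25z**3 - 245z**2 - 632z - 336.
Then z = -4/5 is a root, so (5z + 4) is a factor; dividing leaves 5z**2 - 53z - 84.
The remaining quadratic factors as (z - 12)(5z + 7).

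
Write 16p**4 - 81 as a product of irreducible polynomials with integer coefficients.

(2p + 3)(2p - 3)(4p**2 + 9)

Difference of squares twice: with A = 2p and B = 3, A⁴ − B⁴ = (A² − B²)(A² + B²), and A² − B² factors again.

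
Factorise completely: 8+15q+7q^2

(7q+8)(q+1)

Need a pair with product 7·8 = 56 and sum 15: that's 7 and 8.
Split the middle term: 7q^2+7q + 8q+8 = 7q(q+1) + 8(q+1).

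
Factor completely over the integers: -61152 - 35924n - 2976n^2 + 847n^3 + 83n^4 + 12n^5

Trying the rational-root candidates, n = 6 is a root, so (n - 6) divides it; the quotient is 12n^4 + 155n^3 + 1777n^2 + 7686n + 10192.
Then n = -8/3 is a root, so (3n + 8) is a factor; dividing leaves 4n^3 + 41n^2 + 483n + 1274.
Then n = -13/4 is a root, so (4n + 13) is a factor; dividing leaves n^2 + 7n + 98.
The quadratic n^2 + 7n + 98 has discriminant -343 < 0 and is irreducible over ℤ.

(3n + 8)(4n + 13)(n - 6)(n^2 + 7n + 98)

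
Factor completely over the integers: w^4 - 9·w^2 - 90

Substitute u = w^2 to get a quadratic in u, then factor.
w^2 - 15 is irreducible over ℤ (15 is not a perfect square).
w^2 + 6 is irreducible over ℤ (always positive, so no real roots).

(w^2 + 6)·(w^2 - 15)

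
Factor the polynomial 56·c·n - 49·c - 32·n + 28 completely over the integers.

Group as (56·c·n - 49·c) + (-32·n + 28) = 7·c·(8·n - 7) - 4·(8·n - 7).
Both groups share the factor (8·n - 7).

(7·c - 4)·(8·n - 7)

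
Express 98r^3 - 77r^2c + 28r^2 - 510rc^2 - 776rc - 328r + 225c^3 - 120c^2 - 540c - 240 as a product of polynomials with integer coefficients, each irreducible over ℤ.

(7r - 3c + 6)(2r - 5c - 4)(7r + 15c + 10)

Group: 7r(14r^2 - 5rc - 8r - 75c^2 - 110c - 40) + (-3c + 6)(14r^2 - 5rc - 8r - 75c^2 - 110c - 40); both groups contain (14r^2 - 5rc - 8r - 75c^2 - 110c - 40), so (7r - 3c + 6) is a factor with cofactor 14r^2 - 5rc - 8r - 75c^2 - 110c - 40.
The cofactor groups again: 14r^2 - 5rc - 8r - 75c^2 - 110c - 40 = 2r(7r + 15c + 10) + (-5c - 4)(7r + 15c + 10); both groups contain (7r + 15c + 10), giving (2r - 5c - 4)(7r + 15c + 10).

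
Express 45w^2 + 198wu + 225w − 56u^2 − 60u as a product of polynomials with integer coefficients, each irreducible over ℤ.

Group: 15w(3w + 14u + 15) − 4u(3w + 14u + 15); both groups contain (3w + 14u + 15).

(15w − 4u)(3w + 14u + 15)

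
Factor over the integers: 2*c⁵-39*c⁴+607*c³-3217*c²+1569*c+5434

(2*c-13)*(c+1)*(c-2)*(c²-12*c+209)

Among the possible rational roots, c = 13/2 is a root, so (2*c-13) is a factor; dividing leaves c⁴-13*c³+219*c²-185*c-418.
Continuing, c = 2 is a root, giving the factor (c-2) and quotient c³-11*c²+197*c+209.
Continuing, c = -1 is a root, giving the factor (c+1) and quotient c²-12*c+209.
The quadratic c²-12*c+209 has discriminant -692 < 0 and is irreducible over ℤ.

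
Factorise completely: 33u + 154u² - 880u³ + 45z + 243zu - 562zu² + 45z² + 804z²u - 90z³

-(6z - 10u + 3)(z - 8u - 1)(15z + 11u)

Group: z(-90z² + 84zu - 45z + 110u² - 33u) + (-8u - 1)(-90z² + 84zu - 45z + 110u² - 33u); both groups contain (-90z² + 84zu - 45z + 110u² - 33u), so (z - 8u - 1) is a factor with cofactor -90z² + 84zu - 45z + 110u² - 33u.
The cofactor groups again: -90z² + 84zu - 45z + 110u² - 33u = -15z(6z - 10u + 3) - 11u(6z - 10u + 3); both groups contain (6z - 10u + 3), giving -(15z + 11u)(6z - 10u + 3).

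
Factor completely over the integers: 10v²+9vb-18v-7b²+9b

Group: 5v(2v-b) + (7b-9)(2v-b); both groups contain (2v-b).

(2v-b)(5v+7b-9)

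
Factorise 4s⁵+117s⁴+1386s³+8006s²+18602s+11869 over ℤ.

By the rational root theorem, s = -13/4 is a root, so (4s+13) is a factor; dividing leaves s⁴+26s³+262s²+1150s+913.
Continuing, s = -11 is a root, giving the factor (s+11) and quotient s³+15s²+97s+83.
Then s = -1 is a root, so (s+1) is a factor; dividing leaves s²+14s+83.
The quadratic s²+14s+83 has discriminant -136 < 0 and is irreducible over ℤ.

(4s+13)(s+1)(s+11)(s²+14s+83)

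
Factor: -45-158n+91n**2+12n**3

Testing divisors of the constant over divisors of the leading coefficient, n = -1/4 is a root, so (4n+1) divides it; the quotient is 3n**2+22n-45.
The remaining quadratic factors as (n+9)(3n-5).

(3n-5)(4n+1)(n+9)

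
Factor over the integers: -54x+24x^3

6x(2x+3)(2x-3)

Every term has a factor of 6x. Then 4x^2-9 = (2x)² − (3)².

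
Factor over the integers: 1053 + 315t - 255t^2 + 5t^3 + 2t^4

(2t + 3)(t + 13)(t - 3)(t - 9)

By the rational root theorem, t = -13 is a root, so (t + 13) is a factor; dividing leaves 2t^3 - 21t^2 + 18t + 81.
Continuing, t = 3 is a root, so (t - 3) divides it; the quotient is 2t^2 - 15t - 27.
The remaining quadratic factors as (t - 9)(2t + 3).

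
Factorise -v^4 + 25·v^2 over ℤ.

Pull out the common factor v^2, leaving -v^2 + 25.
Recognize a difference of squares with the parts 5 and v.

-v^2·(v + 5)·(v - 5)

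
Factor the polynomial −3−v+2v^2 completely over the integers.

(2v−3)(v+1)

Need a pair with product 2·(−3) = −6 and sum −1: that's 2 and −3.
Split the middle term: 2v^2+2v − 3v−3 = 2v(v+1) − 3(v+1).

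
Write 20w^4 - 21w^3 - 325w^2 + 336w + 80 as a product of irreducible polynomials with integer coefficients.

(4w - 5)(5w + 1)(w + 4)(w - 4)

Trying the rational-root candidates, w = 5/4 is a root, giving the factor (4w - 5) and quotient 5w^3 + w^2 - 80w - 16.
Next, w = -1/5 is a root, so (5w + 1) divides it; the quotient is w^2 - 16.
The remaining quadratic factors as (w - 4)(w + 4).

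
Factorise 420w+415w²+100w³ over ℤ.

Pull out the common factor 5w, then factor the remaining trinomial.

5w(4w+7)(5w+12)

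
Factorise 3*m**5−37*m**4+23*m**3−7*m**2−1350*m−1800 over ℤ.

(3*m+5)*(m+2)*(m−12)*(m**2−4*m+15)

Among the possible rational roots, m = 12 is a root, so (m−12) is a factor; dividing leaves 3*m**4−m**3+11*m**2+125*m+150.
Then m = −2 is a root, giving the factor (m+2) and quotient 3*m**3−7*m**2+25*m+75.
Continuing, m = −5/3 is a root, so (3*m+5) divides it; the quotient is m**2−4*m+15.
The quadratic m**2−4*m+15 has discriminant −44 < 0 and is irreducible over ℤ.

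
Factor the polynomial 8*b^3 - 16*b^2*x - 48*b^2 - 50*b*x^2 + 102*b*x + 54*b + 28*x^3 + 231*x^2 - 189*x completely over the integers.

Group: 2*b*(4*b^2 + 6*b*x - 24*b - 4*x^2 - 33*x + 27) - 7*x*(4*b^2 + 6*b*x - 24*b - 4*x^2 - 33*x + 27); both groups contain (4*b^2 + 6*b*x - 24*b - 4*x^2 - 33*x + 27), so (2*b - 7*x) is a factor with cofactor 4*b^2 + 6*b*x - 24*b - 4*x^2 - 33*x + 27.
The cofactor groups again: 4*b^2 + 6*b*x - 24*b - 4*x^2 - 33*x + 27 = 2*b*(2*b - x - 9) + (4*x - 3)*(2*b - x - 9); both groups contain (2*b - x - 9), giving (2*b + 4*x - 3)*(2*b - x - 9).

(2*b + 4*x - 3)*(2*b - 7*x)*(2*b - x - 9)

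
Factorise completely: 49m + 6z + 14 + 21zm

Group as (21zm + 6z) + (49m + 14) = 3z(7m + 2) + 7(7m + 2).
Both groups share the factor (7m + 2).

(3z + 7)(7m + 2)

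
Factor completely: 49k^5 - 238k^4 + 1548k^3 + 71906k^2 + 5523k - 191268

Trying the rational-root candidates, k = -9 is a root, giving the factor (k + 9) and quotient 49k^4 - 679k^3 + 7659k^2 + 2975k - 21252.
Continuing, k = 11/7 is a root, so (7k - 11) divides it; the quotient is 7k^3 - 86k^2 + 959k + 1932.
Then k = -12/7 is a root, so (7k + 12) is a factor; dividing leaves k^2 - 14k + 161.
The quadratic k^2 - 14k + 161 has discriminant -448 < 0 and is irreducible over ℤ.

(7k + 12)(7k - 11)(k + 9)(k^2 - 14k + 161)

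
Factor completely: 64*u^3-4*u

4*u*(4*u+1)*(4*u-1)

Every term has a factor of 4*u. Then 16*u^2-1 = (4*u)² − (1)².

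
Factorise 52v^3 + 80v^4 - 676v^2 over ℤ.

Pull out the common factor 4v^2, then factor the remaining trinomial.

4v^2(4v + 13)(5v - 13)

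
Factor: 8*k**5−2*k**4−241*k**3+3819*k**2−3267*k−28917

(2*k−7)*(4*k+9)*(k+9)*(k**2−8*k+51)

Testing divisors of the constant over divisors of the leading coefficient, k = 7/2 is a root, so (2*k−7) is a factor; dividing leaves 4*k**4+13*k**3−75*k**2+1647*k+4131.
Next, k = −9 is a root, giving the factor (k+9) and quotient 4*k**3−23*k**2+132*k+459.
Continuing, k = −9/4 is a root, so (4*k+9) is a factor; dividing leaves k**2−8*k+51.
The quadratic k**2−8*k+51 has discriminant −140 < 0 and is irreducible over ℤ.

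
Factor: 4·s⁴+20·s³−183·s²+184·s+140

Testing divisors of the constant over divisors of the leading coefficient, s = 7/2 is a root, so (2·s−7) divides it; the quotient is 2·s³+17·s²−32·s−20.
Continuing, s = −1/2 is a root, so (2·s+1) divides it; the quotient is s²+8·s−20.
The remaining quadratic factors as (s+10)(s−2).

(2·s+1)·(2·s−7)·(s+10)·(s−2)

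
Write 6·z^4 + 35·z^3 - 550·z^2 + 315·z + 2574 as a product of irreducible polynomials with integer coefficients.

(6·z + 11)·(z + 13)·(z - 3)·(z - 6)

Among the possible rational roots, z = 6 is a root, giving the factor (z - 6) and quotient 6·z^3 + 71·z^2 - 124·z - 429.
Next, z = 3 is a root, so (z - 3) is a factor; dividing leaves 6·z^2 + 89·z + 143.
The remaining quadratic factors as (6·z + 11)(z + 13).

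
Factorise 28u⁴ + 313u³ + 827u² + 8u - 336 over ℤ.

Among the possible rational roots, u = -7 is a root, giving the factor (u + 7) and quotient 28u³ + 117u² + 8u - 48.
Then u = -3/4 is a root, so (4u + 3) divides it; the quotient is 7u² + 24u - 16.
The remaining quadratic factors as (u + 4)(7u - 4).

(4u + 3)(7u - 4)(u + 4)(u + 7)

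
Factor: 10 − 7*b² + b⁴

(b² − 2)*(b² − 5)

Substitute u = b² to get a quadratic in u, then factor.
b² − 2 is irreducible over ℤ (2 is not a perfect square).
b² − 5 is irreducible over ℤ (5 is not a perfect square).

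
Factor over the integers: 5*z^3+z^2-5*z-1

(5*z+1)*(z+1)*(z-1)

Among the possible rational roots, z = -1/5 is a root, so (5*z+1) divides it; the quotient is z^2-1.
The remaining quadratic factors as (z-1)(z+1).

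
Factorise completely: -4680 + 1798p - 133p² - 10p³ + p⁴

By the rational root theorem, p = 9 is a root, giving the factor (p - 9) and quotient p³ - p² - 142p + 520.
Next, p = -13 is a root, so (p + 13) divides it; the quotient is p² - 14p + 40.
The remaining quadratic factors as (p - 10)(p - 4).

(p + 13)(p - 10)(p - 4)(p - 9)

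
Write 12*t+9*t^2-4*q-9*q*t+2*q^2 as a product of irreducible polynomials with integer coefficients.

Group: 2*q*(q-3*t) + (-3*t-4)*(q-3*t); both groups contain (q-3*t).

(2*q-3*t-4)*(q-3*t)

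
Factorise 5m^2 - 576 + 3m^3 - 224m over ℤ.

Among the possible rational roots, m = -8/3 is a root, giving the factor (3m + 8) and quotient m^2 - m - 72.
The remaining quadratic factors as (m - 9)(m + 8).

(3m + 8)(m + 8)(m - 9)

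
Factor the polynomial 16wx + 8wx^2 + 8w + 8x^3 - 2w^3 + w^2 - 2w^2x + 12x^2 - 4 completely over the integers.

Group: 2w(-w^2 + 4x^2 + 8x + 4) + (2x - 1)(-w^2 + 4x^2 + 8x + 4); both groups contain (-w^2 + 4x^2 + 8x + 4), so (2w + 2x - 1) is a factor with cofactor -w^2 + 4x^2 + 8x + 4.
The cofactor groups again: -w^2 + 4x^2 + 8x + 4 = -w(w - 2x - 2) + (-2x - 2)(w - 2x - 2); both groups contain (w - 2x - 2), giving -(w + 2x + 2)(w - 2x - 2).

-(2w + 2x - 1)(w + 2x + 2)(w - 2x - 2)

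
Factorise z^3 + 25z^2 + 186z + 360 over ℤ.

(z + 10)(z + 12)(z + 3)

Among the possible rational roots, z = -3 is a root, so (z + 3) divides it; the quotient is z^2 + 22z + 120.
The remaining quadratic factors as (z + 10)(z + 12).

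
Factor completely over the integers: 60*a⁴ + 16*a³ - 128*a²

Pull out the common factor 4*a², then factor the remaining trinomial.

4*a²*(3*a - 4)*(5*a + 8)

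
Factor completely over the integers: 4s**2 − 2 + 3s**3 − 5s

(3s + 1)(s + 2)(s − 1)

Trying the rational-root candidates, s = −1/3 is a root, giving the factor (3s + 1) and quotient s**2 + s − 2.
The remaining quadratic factors as (s − 1)(s + 2).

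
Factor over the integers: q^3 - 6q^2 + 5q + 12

Trying the rational-root candidates, q = 3 is a root, so (q - 3) is a factor; dividing leaves q^2 - 3q - 4.
The remaining quadratic factors as (q - 4)(q + 1).

(q + 1)(q - 3)(q - 4)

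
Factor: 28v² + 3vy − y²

Group: 7v(4v + y) − y(4v + y); both groups contain (4v + y).

(4v + y)(7v − y)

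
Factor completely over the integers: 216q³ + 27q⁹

27q³(q² + 2)(q⁴ - 2q² + 4)

Every term has a factor of 27q³; factoring it out leaves q⁶ + 8.
Recognize a sum of cubes with the parts 2 and q².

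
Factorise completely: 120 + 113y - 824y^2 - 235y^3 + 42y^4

Among the possible rational roots, y = -5/2 is a root, giving the factor (2y + 5) and quotient 21y^3 - 170y^2 + 13y + 24.
Then y = -1/3 is a root, so (3y + 1) divides it; the quotient is 7y^2 - 59y + 24.
The remaining quadratic factors as (y - 8)(7y - 3).

(2y + 5)(3y + 1)(7y - 3)(y - 8)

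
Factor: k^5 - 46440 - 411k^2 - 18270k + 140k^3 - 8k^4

Trying the rational-root candidates, k = -6 is a root, so (k + 6) is a factor; dividing leaves k^4 - 14k^3 + 224k^2 - 1755k - 7740.
Then k = 12 is a root, giving the factor (k - 12) and quotient k^3 - 2k^2 + 200k + 645.
Next, k = -3 is a root, giving the factor (k + 3) and quotient k^2 - 5k + 215.
The quadratic k^2 - 5k + 215 has discriminant -835 < 0 and is irreducible over ℤ.

(k + 3)(k + 6)(k - 12)(k^2 - 5k + 215)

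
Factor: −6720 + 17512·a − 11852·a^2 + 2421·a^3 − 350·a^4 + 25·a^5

Testing divisors of the constant over divisors of the leading coefficient, a = 3/5 is a root, giving the factor (5·a − 3) and quotient 5·a^4 − 67·a^3 + 444·a^2 − 2104·a + 2240.
Next, a = 7/5 is a root, so (5·a − 7) is a factor; dividing leaves a^3 − 12·a^2 + 72·a − 320.
Next, a = 8 is a root, so (a − 8) is a factor; dividing leaves a^2 − 4·a + 40.
The quadratic a^2 − 4·a + 40 has discriminant −144 < 0 and is irreducible over ℤ.

(5·a − 3)·(5·a − 7)·(a − 8)·(a^2 − 4·a + 40)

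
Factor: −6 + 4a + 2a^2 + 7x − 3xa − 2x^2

−(2x − a − 3)(x + 2a − 2)

Group: −2x(x + 2a − 2) + (a + 3)(x + 2a − 2); both groups contain (x + 2a − 2).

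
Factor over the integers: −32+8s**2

8(s+2)(s−2)

Every term has a factor of 8. Then s**2−4 = (s)² − (2)².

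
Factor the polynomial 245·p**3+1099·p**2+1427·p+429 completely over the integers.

Among the possible rational roots, p = -13/7 is a root, so (7·p+13) divides it; the quotient is 35·p**2+92·p+33.
The remaining quadratic factors as (5·p+11)(7·p+3).

(5·p+11)·(7·p+13)·(7·p+3)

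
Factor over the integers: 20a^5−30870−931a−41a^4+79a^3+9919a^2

(4a+7)(5a−9)(a+7)(a^2−9a+70)

By the rational root theorem, a = −7 is a root, so (a+7) divides it; the quotient is 20a^4−181a^3+1346a^2+497a−4410.
Next, a = 9/5 is a root, so (5a−9) divides it; the quotient is 4a^3−29a^2+217a+490.
Next, a = −7/4 is a root, so (4a+7) is a factor; dividing leaves a^2−9a+70.
The quadratic a^2−9a+70 has discriminant −199 < 0 and is irreducible over ℤ.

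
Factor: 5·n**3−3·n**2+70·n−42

(5·n−3)·(n**2+14)

Group as (5·n**3+70·n) + (−3·n**2−42) = 5·n·(n**2+14) − 3·(n**2+14).
Both groups share the factor (n**2+14).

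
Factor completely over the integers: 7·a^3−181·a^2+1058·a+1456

(7·a+8)·(a−13)·(a−14)

Trying the rational-root candidates, a = 13 is a root, so (a−13) is a factor; dividing leaves 7·a^2−90·a−112.
The remaining quadratic factors as (a−14)(7·a+8).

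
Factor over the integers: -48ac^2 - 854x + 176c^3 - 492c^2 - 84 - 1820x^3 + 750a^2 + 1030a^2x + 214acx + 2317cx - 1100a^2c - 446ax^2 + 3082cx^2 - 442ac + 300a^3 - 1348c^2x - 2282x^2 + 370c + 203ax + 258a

Group: 10a(30a^2 - 98ac + 61ax + 54a - 44c^2 + 183cx + 46c - 130x^2 - 98x - 12) + (-4c + 14x + 7)(30a^2 - 98ac + 61ax + 54a - 44c^2 + 183cx + 46c - 130x^2 - 98x - 12); both groups contain (30a^2 - 98ac + 61ax + 54a - 44c^2 + 183cx + 46c - 130x^2 - 98x - 12), so (10a - 4c + 14x + 7) is a factor with cofactor 30a^2 - 98ac + 61ax + 54a - 44c^2 + 183cx + 46c - 130x^2 - 98x - 12.
The cofactor groups again: 30a^2 - 98ac + 61ax + 54a - 44c^2 + 183cx + 46c - 130x^2 - 98x - 12 = 3a(10a + 4c - 13x - 2) + (-11c + 10x + 6)(10a + 4c - 13x - 2); both groups contain (10a + 4c - 13x - 2), giving (3a - 11c + 10x + 6)(10a + 4c - 13x - 2).

(10a + 4c - 13x - 2)(10a - 4c + 14x + 7)(3a - 11c + 10x + 6)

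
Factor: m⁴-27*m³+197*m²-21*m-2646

Among the possible rational roots, m = 9 is a root, giving the factor (m-9) and quotient m³-18*m²+35*m+294.
Next, m = 7 is a root, so (m-7) divides it; the quotient is m²-11*m-42.
The remaining quadratic factors as (m+3)(m-14).

(m+3)*(m-14)*(m-7)*(m-9)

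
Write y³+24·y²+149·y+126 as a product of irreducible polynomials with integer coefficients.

(y+1)·(y+14)·(y+9)

Testing divisors of the constant over divisors of the leading coefficient, y = -1 is a root, giving the factor (y+1) and quotient y²+23·y+126.
The remaining quadratic factors as (y+14)(y+9).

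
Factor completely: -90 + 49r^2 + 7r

Need a pair with product 49·(-90) = -4410 and sum 7: that's -63 and 70.
Split the middle term: 49r^2 - 63r + 70r - 90 = 7r(7r - 9) + 10(7r - 9).

(7r + 10)(7r - 9)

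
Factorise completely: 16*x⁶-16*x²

Pull out the common factor 16*x², leaving x⁴-1.
Recognize a difference of squares with the parts x² and 1.
x²-1 is again a difference of squares: (x-1)*(x+1).

16*x²*(x+1)*(x-1)*(x²+1)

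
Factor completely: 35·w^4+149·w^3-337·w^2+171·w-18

Testing divisors of the constant over divisors of the leading coefficient, w = 3/5 is a root, so (5·w-3) is a factor; dividing leaves 7·w^3+34·w^2-47·w+6.
Next, w = -6 is a root, so (w+6) is a factor; dividing leaves 7·w^2-8·w+1.
The remaining quadratic factors as (w-1)(7·w-1).

(5·w-3)·(7·w-1)·(w+6)·(w-1)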